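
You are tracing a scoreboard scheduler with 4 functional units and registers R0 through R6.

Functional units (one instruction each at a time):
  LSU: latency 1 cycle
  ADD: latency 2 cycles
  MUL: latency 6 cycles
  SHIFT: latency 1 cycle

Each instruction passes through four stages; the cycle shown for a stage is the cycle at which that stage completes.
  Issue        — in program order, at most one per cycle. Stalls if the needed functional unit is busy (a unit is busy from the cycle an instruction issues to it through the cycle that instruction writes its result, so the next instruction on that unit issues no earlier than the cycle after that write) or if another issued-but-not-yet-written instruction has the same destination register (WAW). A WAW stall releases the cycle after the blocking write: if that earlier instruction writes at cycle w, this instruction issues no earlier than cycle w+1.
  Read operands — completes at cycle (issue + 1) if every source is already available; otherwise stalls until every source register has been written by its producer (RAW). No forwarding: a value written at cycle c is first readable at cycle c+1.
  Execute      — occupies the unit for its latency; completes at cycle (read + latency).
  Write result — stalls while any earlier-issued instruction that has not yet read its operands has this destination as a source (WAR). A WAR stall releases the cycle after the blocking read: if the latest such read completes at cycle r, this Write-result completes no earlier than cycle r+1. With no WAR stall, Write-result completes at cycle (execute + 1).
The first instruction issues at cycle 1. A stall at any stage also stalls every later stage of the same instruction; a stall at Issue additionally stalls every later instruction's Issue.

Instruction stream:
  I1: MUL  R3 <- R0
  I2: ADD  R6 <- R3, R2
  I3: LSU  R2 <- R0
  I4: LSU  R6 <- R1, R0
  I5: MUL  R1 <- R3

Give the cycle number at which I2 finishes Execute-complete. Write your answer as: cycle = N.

I1 -> (1, 2, 8, 9)
I2 -> (2, 10, 12, 13)  // RAW R3: wait I1 write@9
I3 -> (3, 4, 5, 11)  // WAR R2: wait I2 read@10
I4 -> (14, 15, 16, 17)  // WAW R6: wait I2 write@13
I5 -> (15, 16, 22, 23)

cycle = 12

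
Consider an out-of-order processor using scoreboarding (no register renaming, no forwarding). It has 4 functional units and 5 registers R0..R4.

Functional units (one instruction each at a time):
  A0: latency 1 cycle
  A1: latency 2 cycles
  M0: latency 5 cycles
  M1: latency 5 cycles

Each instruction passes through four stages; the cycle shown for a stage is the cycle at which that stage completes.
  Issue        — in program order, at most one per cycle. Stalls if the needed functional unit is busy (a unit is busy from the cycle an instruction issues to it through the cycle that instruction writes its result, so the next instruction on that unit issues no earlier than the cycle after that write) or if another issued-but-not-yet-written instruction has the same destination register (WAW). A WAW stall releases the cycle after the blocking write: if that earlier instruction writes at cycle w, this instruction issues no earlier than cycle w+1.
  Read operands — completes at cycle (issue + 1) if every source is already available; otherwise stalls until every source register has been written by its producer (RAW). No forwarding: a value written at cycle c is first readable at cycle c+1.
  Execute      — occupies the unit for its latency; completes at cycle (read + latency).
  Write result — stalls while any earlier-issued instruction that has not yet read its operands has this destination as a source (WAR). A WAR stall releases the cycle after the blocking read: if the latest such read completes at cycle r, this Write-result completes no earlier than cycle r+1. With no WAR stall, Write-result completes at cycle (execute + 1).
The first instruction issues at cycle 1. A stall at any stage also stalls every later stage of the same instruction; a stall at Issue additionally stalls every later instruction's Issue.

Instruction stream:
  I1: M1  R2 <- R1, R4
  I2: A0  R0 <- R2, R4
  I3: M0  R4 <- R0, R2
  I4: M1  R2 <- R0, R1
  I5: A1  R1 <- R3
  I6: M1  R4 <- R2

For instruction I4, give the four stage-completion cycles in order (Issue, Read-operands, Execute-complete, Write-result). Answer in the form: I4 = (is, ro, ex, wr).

I4 = (9, 12, 17, 18)

I1  is:1  ro:2  ex:7  wr:8
I2  is:2  ro:9  ex:10  wr:11  — RAW R2: wait I1 write@8
I3  is:3  ro:12  ex:17  wr:18  — RAW R0: wait I2 write@11
I4  is:9  ro:12  ex:17  wr:18  — struct: M1 busy until I1 writes@8, RAW R0: wait I2 write@11
I5  is:10  ro:11  ex:13  wr:14
I6  is:19  ro:20  ex:25  wr:26  — struct: M1 busy until I4 writes@18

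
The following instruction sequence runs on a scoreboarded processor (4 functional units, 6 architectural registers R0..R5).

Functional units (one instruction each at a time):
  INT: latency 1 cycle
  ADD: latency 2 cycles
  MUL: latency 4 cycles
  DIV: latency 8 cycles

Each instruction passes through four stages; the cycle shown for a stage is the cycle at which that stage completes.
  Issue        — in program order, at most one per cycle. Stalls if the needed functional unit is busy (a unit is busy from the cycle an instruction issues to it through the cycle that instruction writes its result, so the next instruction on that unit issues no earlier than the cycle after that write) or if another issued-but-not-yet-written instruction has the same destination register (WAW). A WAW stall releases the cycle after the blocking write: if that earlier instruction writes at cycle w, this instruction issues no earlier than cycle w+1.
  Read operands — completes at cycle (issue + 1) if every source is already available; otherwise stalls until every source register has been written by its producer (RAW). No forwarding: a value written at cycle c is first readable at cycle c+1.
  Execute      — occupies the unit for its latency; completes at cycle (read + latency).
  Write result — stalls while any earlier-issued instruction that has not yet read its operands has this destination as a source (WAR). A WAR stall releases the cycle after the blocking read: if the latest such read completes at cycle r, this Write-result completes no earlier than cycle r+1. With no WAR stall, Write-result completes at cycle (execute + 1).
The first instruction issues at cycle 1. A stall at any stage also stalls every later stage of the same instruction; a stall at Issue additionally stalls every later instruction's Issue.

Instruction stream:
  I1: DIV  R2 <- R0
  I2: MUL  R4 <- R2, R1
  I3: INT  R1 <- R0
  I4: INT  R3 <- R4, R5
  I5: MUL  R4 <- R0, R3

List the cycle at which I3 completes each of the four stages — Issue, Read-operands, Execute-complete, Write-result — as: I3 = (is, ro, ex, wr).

I3 = (3, 4, 5, 13)

cycle 1: I1→DIV
cycle 2: I1 RO | I2→MUL
cycle 3: I3→INT
cycle 4: I3 RO
cycle 5: I3 EX
cycle 10: I1 EX
cycle 11: I1 WR R2
cycle 12: I2 RO
cycle 13: I3 WR R1
cycle 14: I4→INT
cycle 16: I2 EX
cycle 17: I2 WR R4
cycle 18: I4 RO | I5→MUL
cycle 19: I4 EX
cycle 20: I4 WR R3
cycle 21: I5 RO
cycle 25: I5 EX
cycle 26: I5 WR R4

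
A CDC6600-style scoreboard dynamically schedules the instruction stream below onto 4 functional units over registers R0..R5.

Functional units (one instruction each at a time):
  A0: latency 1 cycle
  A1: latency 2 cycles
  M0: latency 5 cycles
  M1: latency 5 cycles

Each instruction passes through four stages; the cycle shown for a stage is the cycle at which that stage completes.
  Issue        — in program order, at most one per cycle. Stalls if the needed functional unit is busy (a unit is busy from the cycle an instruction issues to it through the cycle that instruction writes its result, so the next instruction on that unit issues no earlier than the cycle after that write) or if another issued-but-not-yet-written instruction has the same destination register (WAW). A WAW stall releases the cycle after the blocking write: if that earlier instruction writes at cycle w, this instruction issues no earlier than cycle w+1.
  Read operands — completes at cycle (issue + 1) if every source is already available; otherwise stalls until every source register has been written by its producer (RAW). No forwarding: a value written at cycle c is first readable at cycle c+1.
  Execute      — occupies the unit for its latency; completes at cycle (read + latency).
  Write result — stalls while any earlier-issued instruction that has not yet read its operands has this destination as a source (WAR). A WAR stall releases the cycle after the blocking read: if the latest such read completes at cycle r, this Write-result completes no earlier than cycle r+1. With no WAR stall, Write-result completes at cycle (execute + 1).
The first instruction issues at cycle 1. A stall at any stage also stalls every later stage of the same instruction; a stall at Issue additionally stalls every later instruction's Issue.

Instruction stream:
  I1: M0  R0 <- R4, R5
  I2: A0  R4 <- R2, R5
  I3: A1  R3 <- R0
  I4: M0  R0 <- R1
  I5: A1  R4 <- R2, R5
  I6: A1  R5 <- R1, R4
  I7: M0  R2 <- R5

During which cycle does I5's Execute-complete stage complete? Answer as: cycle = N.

cycle = 16

cycle 1: I1 dispatched to M0
cycle 2: I1 operands ready; I2 dispatched to A0
cycle 3: I2 operands ready; I3 dispatched to A1
cycle 4: I2 complete
cycle 5: R4←I2
cycle 7: I1 complete
cycle 8: R0←I1
cycle 9: I3 operands ready; I4 dispatched to M0
cycle 10: I4 operands ready
cycle 11: I3 complete
cycle 12: R3←I3
cycle 13: I5 dispatched to A1
cycle 14: I5 operands ready
cycle 15: I4 complete
cycle 16: R0←I4; I5 complete
cycle 17: R4←I5
cycle 18: I6 dispatched to A1
cycle 19: I6 operands ready; I7 dispatched to M0
cycle 21: I6 complete
cycle 22: R5←I6
cycle 23: I7 operands ready
cycle 28: I7 complete
cycle 29: R2←I7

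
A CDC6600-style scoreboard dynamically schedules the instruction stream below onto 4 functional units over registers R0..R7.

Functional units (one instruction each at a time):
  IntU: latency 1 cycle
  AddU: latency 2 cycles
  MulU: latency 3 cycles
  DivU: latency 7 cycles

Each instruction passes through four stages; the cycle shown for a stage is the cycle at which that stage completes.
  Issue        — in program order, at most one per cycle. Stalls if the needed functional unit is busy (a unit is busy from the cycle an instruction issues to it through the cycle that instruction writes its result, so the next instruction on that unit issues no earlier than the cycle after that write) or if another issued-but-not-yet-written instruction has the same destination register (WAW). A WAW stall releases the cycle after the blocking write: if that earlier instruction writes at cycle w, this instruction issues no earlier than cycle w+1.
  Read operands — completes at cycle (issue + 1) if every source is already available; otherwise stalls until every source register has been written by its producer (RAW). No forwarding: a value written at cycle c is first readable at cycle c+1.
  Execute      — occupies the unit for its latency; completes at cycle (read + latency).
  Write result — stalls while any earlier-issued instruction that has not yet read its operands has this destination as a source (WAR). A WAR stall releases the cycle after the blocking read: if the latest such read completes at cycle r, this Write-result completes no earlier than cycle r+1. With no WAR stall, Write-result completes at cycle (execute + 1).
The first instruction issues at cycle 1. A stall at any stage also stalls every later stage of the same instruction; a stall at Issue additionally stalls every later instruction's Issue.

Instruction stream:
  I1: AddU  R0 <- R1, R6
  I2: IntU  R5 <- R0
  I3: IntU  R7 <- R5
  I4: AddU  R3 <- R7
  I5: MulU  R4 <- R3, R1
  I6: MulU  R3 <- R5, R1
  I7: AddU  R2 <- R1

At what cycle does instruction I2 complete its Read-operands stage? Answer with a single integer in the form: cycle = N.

1) issue 1, read 2, done 4, write 5
2) issue 2, read 6, done 7, write 8  <RAW R0: wait I1 write@5>
3) issue 9, read 10, done 11, write 12  <struct: IntU busy until I2 writes@8>
4) issue 10, read 13, done 15, write 16  <RAW R7: wait I3 write@12>
5) issue 11, read 17, done 20, write 21  <RAW R3: wait I4 write@16>
6) issue 22, read 23, done 26, write 27  <struct: MulU busy until I5 writes@21>
7) issue 23, read 24, done 26, write 27

cycle = 6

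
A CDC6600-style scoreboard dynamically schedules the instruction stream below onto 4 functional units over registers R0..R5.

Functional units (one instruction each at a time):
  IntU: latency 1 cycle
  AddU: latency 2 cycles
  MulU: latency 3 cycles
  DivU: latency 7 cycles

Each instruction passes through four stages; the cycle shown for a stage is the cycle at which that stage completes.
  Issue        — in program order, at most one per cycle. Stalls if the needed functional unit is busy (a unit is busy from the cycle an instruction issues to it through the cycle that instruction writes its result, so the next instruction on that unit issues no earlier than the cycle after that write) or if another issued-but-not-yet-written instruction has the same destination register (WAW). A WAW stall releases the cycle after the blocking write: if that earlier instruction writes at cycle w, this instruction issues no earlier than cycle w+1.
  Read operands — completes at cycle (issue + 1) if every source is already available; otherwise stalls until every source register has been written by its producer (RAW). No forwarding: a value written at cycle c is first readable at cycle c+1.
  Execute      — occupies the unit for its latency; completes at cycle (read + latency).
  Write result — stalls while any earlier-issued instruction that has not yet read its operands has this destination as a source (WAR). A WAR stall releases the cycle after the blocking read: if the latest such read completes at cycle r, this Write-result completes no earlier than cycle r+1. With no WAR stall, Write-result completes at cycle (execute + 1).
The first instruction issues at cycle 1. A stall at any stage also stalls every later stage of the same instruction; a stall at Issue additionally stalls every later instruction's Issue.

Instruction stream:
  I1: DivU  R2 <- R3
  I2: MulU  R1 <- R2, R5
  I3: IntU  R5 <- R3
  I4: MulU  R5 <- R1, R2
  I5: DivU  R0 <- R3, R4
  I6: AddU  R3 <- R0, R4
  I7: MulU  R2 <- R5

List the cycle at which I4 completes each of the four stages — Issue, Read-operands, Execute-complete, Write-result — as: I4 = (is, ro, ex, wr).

I1 -> (1, 2, 9, 10)
I2 -> (2, 11, 14, 15)  // RAW R2: wait I1 write@10
I3 -> (3, 4, 5, 12)  // WAR R5: wait I2 read@11
I4 -> (16, 17, 20, 21)  // struct: MulU busy until I2 writes@15
I5 -> (17, 18, 25, 26)
I6 -> (18, 27, 29, 30)  // RAW R0: wait I5 write@26
I7 -> (22, 23, 26, 27)  // struct: MulU busy until I4 writes@21

I4 = (16, 17, 20, 21)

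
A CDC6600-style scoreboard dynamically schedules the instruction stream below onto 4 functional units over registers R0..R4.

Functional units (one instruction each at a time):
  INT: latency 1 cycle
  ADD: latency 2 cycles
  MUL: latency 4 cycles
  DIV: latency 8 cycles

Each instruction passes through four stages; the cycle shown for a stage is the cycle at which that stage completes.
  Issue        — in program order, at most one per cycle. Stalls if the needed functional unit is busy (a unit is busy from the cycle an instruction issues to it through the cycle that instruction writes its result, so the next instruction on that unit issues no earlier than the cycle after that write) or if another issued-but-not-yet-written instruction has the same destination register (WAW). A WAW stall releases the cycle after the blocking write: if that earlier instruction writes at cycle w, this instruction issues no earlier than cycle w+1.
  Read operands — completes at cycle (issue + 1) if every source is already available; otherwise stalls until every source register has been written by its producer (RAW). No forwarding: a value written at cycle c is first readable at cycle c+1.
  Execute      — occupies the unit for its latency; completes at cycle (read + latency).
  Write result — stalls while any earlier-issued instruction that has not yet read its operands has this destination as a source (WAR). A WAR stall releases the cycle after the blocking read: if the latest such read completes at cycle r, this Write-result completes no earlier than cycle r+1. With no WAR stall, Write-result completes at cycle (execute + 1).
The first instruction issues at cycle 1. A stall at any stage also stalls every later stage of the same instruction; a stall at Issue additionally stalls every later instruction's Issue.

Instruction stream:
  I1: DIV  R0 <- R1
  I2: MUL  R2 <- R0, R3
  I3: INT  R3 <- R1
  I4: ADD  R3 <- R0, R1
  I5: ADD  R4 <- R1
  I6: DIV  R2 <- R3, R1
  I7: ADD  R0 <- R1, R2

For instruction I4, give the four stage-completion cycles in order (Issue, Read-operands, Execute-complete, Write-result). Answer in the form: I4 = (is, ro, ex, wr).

I4 = (14, 15, 17, 18)

1) issue 1, read 2, done 10, write 11
2) issue 2, read 12, done 16, write 17  <RAW R0: wait I1 write@11>
3) issue 3, read 4, done 5, write 13  <WAR R3: wait I2 read@12>
4) issue 14, read 15, done 17, write 18  <WAW R3: wait I3 write@13>
5) issue 19, read 20, done 22, write 23  <struct: ADD busy until I4 writes@18>
6) issue 20, read 21, done 29, write 30
7) issue 24, read 31, done 33, write 34  <struct: ADD busy until I5 writes@23 / RAW R2: wait I6 write@30>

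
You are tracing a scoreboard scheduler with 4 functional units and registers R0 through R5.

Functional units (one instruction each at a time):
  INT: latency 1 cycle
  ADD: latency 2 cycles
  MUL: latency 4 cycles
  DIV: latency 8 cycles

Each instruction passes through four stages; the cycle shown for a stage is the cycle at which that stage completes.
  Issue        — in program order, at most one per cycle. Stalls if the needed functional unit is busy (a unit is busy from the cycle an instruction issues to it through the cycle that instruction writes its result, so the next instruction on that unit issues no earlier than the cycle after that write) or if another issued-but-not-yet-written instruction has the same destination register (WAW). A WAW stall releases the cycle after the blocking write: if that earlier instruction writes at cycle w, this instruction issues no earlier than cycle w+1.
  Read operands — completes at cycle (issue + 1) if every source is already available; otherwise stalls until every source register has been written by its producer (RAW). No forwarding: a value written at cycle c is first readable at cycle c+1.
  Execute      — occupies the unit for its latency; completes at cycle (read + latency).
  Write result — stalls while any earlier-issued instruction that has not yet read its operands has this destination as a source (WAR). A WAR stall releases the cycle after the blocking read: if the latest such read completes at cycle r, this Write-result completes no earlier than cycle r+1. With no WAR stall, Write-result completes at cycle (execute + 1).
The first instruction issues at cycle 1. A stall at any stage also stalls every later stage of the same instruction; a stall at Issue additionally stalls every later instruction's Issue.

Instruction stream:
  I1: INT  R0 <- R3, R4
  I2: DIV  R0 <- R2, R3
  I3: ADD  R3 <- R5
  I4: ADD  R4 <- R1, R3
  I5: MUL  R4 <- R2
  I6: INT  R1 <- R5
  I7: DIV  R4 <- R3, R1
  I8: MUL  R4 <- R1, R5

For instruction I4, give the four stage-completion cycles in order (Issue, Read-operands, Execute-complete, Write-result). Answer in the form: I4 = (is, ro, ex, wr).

I4 = (11, 12, 14, 15)

c1: I1 dispatched to INT
c2: I1 operands ready
c3: I1 complete
c4: R0←I1
c5: I2 dispatched to DIV
c6: I2 operands ready · I3 dispatched to ADD
c7: I3 operands ready
c9: I3 complete
c10: R3←I3
c11: I4 dispatched to ADD
c12: I4 operands ready
c14: I2 complete · I4 complete
c15: R0←I2 · R4←I4
c16: I5 dispatched to MUL
c17: I5 operands ready · I6 dispatched to INT
c18: I6 operands ready
c19: I6 complete
c20: R1←I6
c21: I5 complete
c22: R4←I5
c23: I7 dispatched to DIV
c24: I7 operands ready
c32: I7 complete
c33: R4←I7
c34: I8 dispatched to MUL
c35: I8 operands ready
c39: I8 complete
c40: R4←I8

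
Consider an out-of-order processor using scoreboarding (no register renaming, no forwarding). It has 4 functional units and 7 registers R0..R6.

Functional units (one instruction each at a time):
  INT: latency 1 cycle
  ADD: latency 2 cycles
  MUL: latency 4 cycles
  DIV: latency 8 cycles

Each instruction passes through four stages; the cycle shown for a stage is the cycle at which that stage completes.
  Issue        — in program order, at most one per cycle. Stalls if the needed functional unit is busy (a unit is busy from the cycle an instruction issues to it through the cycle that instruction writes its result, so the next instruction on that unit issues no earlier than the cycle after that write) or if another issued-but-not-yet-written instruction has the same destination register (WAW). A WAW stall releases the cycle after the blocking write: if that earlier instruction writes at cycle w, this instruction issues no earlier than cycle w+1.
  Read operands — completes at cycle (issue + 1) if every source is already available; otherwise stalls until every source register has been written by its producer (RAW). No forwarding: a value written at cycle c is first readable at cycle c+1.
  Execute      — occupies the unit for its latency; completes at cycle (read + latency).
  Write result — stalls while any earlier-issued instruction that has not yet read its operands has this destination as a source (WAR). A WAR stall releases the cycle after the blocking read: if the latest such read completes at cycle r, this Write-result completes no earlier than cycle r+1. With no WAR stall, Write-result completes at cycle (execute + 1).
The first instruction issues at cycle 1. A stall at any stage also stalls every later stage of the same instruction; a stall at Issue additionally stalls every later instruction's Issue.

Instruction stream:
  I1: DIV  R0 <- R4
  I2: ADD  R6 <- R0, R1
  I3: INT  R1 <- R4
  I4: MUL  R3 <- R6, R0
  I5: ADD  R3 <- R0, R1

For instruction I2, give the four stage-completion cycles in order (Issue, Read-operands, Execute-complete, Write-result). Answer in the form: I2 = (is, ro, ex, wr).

I2 = (2, 12, 14, 15)

1) issue 1, read 2, done 10, write 11
2) issue 2, read 12, done 14, write 15  <RAW R0: wait I1 write@11>
3) issue 3, read 4, done 5, write 13  <WAR R1: wait I2 read@12>
4) issue 4, read 16, done 20, write 21  <RAW R6: wait I2 write@15>
5) issue 22, read 23, done 25, write 26  <WAW R3: wait I4 write@21>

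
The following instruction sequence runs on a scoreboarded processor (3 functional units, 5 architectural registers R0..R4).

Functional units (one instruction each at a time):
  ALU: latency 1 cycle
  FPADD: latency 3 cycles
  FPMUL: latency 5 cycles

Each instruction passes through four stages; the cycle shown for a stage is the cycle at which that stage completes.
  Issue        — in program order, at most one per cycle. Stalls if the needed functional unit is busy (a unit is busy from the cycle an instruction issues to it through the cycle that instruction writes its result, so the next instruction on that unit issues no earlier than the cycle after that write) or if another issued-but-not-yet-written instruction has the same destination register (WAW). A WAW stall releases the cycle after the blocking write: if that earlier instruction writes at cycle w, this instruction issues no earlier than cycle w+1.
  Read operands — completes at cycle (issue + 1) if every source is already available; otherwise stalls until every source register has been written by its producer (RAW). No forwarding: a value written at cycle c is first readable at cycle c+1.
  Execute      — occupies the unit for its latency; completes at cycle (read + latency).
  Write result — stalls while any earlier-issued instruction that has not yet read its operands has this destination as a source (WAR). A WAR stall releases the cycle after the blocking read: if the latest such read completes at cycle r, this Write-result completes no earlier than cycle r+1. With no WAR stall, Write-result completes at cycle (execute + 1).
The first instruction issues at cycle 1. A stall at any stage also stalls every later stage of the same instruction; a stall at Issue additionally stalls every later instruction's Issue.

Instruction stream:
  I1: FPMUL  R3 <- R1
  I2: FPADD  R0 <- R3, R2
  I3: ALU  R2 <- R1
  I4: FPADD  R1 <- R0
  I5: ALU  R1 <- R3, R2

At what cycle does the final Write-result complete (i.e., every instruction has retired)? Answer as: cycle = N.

cycle 1: issue I1 (FPMUL)
cycle 2: I1 read-ops · issue I2 (FPADD)
cycle 3: issue I3 (ALU)
cycle 4: I3 read-ops
cycle 5: I3 finished on ALU
cycle 7: I1 finished on FPMUL
cycle 8: I1→R3
cycle 9: I2 read-ops
cycle 10: I3→R2
cycle 12: I2 finished on FPADD
cycle 13: I2→R0
cycle 14: issue I4 (FPADD)
cycle 15: I4 read-ops
cycle 18: I4 finished on FPADD
cycle 19: I4→R1
cycle 20: issue I5 (ALU)
cycle 21: I5 read-ops
cycle 22: I5 finished on ALU
cycle 23: I5→R1

cycle = 23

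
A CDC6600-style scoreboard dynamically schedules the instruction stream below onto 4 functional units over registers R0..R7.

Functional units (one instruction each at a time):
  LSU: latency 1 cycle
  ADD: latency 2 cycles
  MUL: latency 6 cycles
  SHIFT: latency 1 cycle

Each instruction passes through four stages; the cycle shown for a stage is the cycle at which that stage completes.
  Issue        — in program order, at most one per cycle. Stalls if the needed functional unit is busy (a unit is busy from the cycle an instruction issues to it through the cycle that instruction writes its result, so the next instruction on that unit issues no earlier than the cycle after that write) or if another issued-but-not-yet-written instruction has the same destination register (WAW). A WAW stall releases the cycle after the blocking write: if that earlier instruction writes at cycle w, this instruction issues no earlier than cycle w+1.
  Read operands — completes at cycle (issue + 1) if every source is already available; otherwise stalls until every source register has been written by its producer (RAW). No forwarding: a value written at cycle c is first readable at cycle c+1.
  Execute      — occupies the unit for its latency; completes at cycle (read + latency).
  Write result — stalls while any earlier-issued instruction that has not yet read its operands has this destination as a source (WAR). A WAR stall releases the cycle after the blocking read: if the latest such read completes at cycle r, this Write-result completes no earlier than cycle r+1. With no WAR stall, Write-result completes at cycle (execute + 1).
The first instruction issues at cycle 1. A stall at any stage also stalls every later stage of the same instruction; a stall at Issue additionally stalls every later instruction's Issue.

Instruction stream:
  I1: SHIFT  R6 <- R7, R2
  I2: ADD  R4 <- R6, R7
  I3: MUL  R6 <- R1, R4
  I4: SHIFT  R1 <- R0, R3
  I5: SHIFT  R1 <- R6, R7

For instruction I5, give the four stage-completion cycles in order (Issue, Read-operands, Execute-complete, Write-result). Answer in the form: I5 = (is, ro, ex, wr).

cycle 1: I1 dispatched to SHIFT
cycle 2: I1 operands ready, I2 dispatched to ADD
cycle 3: I1 complete
cycle 4: R6←I1
cycle 5: I2 operands ready, I3 dispatched to MUL
cycle 6: I4 dispatched to SHIFT
cycle 7: I2 complete, I4 operands ready
cycle 8: R4←I2, I4 complete
cycle 9: I3 operands ready
cycle 10: R1←I4
cycle 11: I5 dispatched to SHIFT
cycle 15: I3 complete
cycle 16: R6←I3
cycle 17: I5 operands ready
cycle 18: I5 complete
cycle 19: R1←I5

I5 = (11, 17, 18, 19)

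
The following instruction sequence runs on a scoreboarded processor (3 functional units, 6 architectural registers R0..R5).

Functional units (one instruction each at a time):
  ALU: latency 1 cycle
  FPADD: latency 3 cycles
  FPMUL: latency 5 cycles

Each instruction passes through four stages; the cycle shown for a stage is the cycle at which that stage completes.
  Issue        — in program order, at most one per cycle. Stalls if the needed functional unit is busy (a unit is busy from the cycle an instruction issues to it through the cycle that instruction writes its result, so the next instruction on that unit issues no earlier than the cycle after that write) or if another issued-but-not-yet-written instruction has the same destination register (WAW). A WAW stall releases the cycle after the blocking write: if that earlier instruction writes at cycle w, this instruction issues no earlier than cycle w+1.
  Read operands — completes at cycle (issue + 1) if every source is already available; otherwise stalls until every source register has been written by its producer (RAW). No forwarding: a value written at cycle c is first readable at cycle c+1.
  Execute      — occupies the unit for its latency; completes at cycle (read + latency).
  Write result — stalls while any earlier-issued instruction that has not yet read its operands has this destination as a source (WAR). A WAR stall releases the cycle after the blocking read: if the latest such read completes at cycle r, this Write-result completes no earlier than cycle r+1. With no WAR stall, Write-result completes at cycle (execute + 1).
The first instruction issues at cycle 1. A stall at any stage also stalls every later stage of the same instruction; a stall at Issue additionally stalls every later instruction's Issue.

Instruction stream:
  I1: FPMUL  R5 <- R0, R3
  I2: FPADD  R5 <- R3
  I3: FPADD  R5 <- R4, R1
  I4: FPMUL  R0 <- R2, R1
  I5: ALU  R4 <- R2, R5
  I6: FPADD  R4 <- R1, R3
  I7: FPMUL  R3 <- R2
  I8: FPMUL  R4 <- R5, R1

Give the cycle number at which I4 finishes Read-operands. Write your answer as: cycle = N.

cycle = 17

I1 -> (1, 2, 7, 8)
I2 -> (9, 10, 13, 14)  // WAW R5: wait I1 write@8
I3 -> (15, 16, 19, 20)  // struct: FPADD busy until I2 writes@14
I4 -> (16, 17, 22, 23)
I5 -> (17, 21, 22, 23)  // RAW R5: wait I3 write@20
I6 -> (24, 25, 28, 29)  // WAW R4: wait I5 write@23
I7 -> (25, 26, 31, 32)
I8 -> (33, 34, 39, 40)  // struct: FPMUL busy until I7 writes@32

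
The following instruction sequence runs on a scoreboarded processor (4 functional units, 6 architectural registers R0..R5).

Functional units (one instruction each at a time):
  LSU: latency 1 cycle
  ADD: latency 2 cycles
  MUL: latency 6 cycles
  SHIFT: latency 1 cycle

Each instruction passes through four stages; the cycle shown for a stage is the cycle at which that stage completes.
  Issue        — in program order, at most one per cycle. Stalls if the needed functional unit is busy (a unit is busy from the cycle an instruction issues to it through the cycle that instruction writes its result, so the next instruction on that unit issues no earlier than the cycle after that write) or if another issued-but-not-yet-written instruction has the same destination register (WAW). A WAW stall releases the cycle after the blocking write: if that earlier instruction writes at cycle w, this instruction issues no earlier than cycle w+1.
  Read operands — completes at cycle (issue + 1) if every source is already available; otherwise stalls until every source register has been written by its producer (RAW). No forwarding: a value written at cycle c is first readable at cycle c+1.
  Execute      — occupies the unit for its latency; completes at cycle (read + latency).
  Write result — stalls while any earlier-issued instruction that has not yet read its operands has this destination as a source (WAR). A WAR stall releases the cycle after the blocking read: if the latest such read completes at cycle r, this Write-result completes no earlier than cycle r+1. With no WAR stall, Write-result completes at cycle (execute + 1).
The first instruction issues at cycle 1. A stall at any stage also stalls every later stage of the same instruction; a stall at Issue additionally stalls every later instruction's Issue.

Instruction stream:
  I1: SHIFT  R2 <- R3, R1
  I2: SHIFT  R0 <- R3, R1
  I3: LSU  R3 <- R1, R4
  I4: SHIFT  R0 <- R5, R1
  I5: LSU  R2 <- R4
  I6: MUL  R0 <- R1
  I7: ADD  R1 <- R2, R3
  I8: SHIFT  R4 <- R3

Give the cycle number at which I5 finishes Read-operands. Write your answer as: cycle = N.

cycle = 11

I1  is:1  ro:2  ex:3  wr:4
I2  is:5  ro:6  ex:7  wr:8  — struct: SHIFT busy until I1 writes@4
I3  is:6  ro:7  ex:8  wr:9
I4  is:9  ro:10  ex:11  wr:12  — struct: SHIFT busy until I2 writes@8
I5  is:10  ro:11  ex:12  wr:13
I6  is:13  ro:14  ex:20  wr:21  — WAW R0: wait I4 write@12
I7  is:14  ro:15  ex:17  wr:18
I8  is:15  ro:16  ex:17  wr:18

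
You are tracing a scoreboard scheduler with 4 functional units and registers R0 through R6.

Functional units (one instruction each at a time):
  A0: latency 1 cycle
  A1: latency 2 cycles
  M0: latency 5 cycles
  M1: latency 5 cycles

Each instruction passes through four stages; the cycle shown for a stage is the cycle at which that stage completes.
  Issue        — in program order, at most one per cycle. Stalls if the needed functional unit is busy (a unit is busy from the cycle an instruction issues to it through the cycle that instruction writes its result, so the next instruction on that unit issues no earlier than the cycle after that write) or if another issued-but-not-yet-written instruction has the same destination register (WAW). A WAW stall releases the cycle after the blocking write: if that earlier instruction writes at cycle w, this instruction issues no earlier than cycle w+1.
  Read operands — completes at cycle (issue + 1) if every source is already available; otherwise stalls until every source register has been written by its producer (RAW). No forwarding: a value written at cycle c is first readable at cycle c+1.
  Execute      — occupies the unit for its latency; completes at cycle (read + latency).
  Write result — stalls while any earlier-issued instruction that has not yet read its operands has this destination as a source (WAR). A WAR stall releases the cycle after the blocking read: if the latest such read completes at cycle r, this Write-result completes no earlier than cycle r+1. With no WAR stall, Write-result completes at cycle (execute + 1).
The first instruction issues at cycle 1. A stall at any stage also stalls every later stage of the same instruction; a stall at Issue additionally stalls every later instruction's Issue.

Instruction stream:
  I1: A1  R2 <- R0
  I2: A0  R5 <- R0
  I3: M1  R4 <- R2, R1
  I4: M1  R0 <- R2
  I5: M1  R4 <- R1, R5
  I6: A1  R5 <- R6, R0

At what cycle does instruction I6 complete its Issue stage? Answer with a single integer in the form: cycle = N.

c1: I1 dispatched to A1
c2: I1 operands ready; I2 dispatched to A0
c3: I2 operands ready; I3 dispatched to M1
c4: I1 complete; I2 complete
c5: R2←I1; R5←I2
c6: I3 operands ready
c11: I3 complete
c12: R4←I3
c13: I4 dispatched to M1
c14: I4 operands ready
c19: I4 complete
c20: R0←I4
c21: I5 dispatched to M1
c22: I5 operands ready; I6 dispatched to A1
c23: I6 operands ready
c25: I6 complete
c26: R5←I6
c27: I5 complete
c28: R4←I5

cycle = 22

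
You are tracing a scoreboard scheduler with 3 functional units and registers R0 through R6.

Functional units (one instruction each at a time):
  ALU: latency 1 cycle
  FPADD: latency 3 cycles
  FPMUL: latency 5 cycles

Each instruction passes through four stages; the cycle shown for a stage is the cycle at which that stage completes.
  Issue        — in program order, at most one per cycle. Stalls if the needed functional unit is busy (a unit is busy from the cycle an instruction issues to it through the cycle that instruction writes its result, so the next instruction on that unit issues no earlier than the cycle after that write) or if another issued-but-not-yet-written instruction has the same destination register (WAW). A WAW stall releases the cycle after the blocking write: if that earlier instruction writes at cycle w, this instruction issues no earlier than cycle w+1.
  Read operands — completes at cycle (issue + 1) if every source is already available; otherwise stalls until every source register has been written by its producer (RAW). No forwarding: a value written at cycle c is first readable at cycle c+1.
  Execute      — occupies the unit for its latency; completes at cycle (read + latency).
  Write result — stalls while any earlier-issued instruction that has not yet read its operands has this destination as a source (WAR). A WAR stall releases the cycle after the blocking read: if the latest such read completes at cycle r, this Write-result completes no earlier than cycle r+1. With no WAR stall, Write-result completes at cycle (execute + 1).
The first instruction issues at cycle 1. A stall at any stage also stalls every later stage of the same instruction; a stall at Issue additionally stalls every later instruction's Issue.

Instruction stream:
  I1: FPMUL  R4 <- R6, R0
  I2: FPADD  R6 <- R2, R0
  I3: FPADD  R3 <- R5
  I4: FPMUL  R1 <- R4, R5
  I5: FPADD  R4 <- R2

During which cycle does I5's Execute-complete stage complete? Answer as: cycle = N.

t=1  I1→FPMUL
t=2  I1 RO · I2→FPADD
t=3  I2 RO
t=6  I2 EX
t=7  I1 EX · I2 WR R6
t=8  I1 WR R4 · I3→FPADD
t=9  I3 RO · I4→FPMUL
t=10  I4 RO
t=12  I3 EX
t=13  I3 WR R3
t=14  I5→FPADD
t=15  I4 EX · I5 RO
t=16  I4 WR R1
t=18  I5 EX
t=19  I5 WR R4

cycle = 18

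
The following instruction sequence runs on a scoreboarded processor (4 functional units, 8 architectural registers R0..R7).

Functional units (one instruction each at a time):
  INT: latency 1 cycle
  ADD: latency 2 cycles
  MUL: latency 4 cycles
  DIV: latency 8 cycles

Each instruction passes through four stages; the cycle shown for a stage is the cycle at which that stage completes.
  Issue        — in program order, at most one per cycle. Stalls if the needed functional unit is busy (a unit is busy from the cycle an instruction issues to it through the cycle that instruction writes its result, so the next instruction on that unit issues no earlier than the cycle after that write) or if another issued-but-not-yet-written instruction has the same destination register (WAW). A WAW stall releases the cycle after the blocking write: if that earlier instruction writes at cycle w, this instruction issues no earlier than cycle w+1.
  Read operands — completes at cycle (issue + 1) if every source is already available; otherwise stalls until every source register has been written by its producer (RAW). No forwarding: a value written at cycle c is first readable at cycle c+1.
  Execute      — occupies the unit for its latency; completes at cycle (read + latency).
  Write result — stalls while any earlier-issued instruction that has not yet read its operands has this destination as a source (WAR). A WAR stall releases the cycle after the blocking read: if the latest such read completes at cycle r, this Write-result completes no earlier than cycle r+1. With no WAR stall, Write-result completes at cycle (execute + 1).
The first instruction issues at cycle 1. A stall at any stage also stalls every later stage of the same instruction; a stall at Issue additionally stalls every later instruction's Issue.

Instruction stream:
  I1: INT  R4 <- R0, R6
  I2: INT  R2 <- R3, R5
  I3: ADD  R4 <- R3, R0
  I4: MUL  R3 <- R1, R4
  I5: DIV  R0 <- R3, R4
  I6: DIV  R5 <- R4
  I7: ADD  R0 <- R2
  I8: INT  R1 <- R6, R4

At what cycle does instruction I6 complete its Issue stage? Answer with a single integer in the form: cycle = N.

t=1  issue I1 (INT)
t=2  I1 read-ops
t=3  I1 finished on INT
t=4  I1→R4
t=5  issue I2 (INT)
t=6  I2 read-ops; issue I3 (ADD)
t=7  I2 finished on INT; I3 read-ops; issue I4 (MUL)
t=8  I2→R2; issue I5 (DIV)
t=9  I3 finished on ADD
t=10  I3→R4
t=11  I4 read-ops
t=15  I4 finished on MUL
t=16  I4→R3
t=17  I5 read-ops
t=25  I5 finished on DIV
t=26  I5→R0
t=27  issue I6 (DIV)
t=28  I6 read-ops; issue I7 (ADD)
t=29  I7 read-ops; issue I8 (INT)
t=30  I8 read-ops
t=31  I7 finished on ADD; I8 finished on INT
t=32  I7→R0; I8→R1
t=36  I6 finished on DIV
t=37  I6→R5

cycle = 27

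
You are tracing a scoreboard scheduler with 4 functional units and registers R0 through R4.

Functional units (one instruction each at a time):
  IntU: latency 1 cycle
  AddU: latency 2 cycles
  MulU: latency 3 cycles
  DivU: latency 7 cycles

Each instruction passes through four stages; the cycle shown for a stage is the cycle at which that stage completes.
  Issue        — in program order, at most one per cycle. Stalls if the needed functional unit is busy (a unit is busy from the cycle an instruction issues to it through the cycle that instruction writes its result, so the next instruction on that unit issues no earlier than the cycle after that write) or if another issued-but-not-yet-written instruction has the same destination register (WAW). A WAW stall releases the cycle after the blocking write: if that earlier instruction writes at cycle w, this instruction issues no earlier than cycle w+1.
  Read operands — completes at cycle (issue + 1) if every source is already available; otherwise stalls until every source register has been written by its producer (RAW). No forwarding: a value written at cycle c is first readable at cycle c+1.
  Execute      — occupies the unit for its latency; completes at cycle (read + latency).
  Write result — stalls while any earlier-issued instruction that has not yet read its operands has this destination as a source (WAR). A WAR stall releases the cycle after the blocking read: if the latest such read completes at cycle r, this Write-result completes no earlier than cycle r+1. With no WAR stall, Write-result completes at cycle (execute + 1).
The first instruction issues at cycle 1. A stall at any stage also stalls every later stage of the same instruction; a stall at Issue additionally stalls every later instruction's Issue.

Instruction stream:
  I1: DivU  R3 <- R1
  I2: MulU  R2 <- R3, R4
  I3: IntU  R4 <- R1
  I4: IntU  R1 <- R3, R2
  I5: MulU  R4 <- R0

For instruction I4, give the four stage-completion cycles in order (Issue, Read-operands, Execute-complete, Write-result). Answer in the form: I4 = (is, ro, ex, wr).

c1: I1→DivU
c2: I1 RO, I2→MulU
c3: I3→IntU
c4: I3 RO
c5: I3 EX
c9: I1 EX
c10: I1 WR R3
c11: I2 RO
c12: I3 WR R4
c13: I4→IntU
c14: I2 EX
c15: I2 WR R2
c16: I4 RO, I5→MulU
c17: I4 EX, I5 RO
c18: I4 WR R1
c20: I5 EX
c21: I5 WR R4

I4 = (13, 16, 17, 18)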